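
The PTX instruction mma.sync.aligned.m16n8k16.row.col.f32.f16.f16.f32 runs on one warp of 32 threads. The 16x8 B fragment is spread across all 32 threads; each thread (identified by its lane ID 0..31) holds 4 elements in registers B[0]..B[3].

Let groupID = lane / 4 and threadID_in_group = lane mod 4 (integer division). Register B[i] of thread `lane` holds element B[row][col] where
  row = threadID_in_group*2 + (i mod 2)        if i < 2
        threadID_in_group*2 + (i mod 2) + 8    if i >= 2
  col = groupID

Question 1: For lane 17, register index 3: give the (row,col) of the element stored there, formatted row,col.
11,4

lane 17→17/4=4, 17 mod 4=1
i=3  r:2·1+1+8→11  c:4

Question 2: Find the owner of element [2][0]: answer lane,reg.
1,0

c:0=>grp=0  r:2=>rB=0,tig=1,lo=0
L=0*4+1=1  i=0*2+0=0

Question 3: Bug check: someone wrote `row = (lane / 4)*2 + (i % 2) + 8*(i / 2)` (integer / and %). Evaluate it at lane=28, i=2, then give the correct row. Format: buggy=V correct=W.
`(lane / 4)*2 + (i % 2) + 8*(i / 2)`[28,2]→22
28: G=7,T=0
[2] (0*2+0+8,7) = (8,7)
row: 22 vs 8

buggy=22 correct=8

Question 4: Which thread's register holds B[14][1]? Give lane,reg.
c=1⇒gr=1  r=14⇒Rb=1,th=3,odd=0
L=1*4+3=7  i=1*2+0=2

7,2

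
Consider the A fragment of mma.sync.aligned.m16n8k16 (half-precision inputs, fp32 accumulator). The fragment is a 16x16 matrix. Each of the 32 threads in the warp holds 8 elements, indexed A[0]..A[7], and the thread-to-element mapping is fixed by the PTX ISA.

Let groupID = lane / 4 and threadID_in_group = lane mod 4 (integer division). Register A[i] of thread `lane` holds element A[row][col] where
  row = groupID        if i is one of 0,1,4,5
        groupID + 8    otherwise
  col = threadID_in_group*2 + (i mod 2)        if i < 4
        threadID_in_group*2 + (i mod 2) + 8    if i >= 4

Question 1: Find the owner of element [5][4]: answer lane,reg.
22,0

r=5⇒gr=5,Rb=0  c=4⇒Cb=0,th=2,odd=0
L=5*4+2=22  i=0*4+0*2+0=0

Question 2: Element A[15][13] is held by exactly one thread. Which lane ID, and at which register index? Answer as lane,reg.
r=15→G=7,rhi=1  c=13→chi=1,T=2,p=1
L=7*4+2=30  i=1*4+1*2+1=7

30,7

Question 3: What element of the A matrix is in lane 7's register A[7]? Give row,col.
9,15

lane 7: g=1 (7/4), t=3 (7%4)
i=7: r=1+8=9, c=3*2+1+8=15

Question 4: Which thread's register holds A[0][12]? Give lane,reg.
2,4

r=0⇒gr=0,Rb=0  c=12⇒Cb=1,th=2,odd=0
L=0*4+2=2  i=1*4+0*2+0=4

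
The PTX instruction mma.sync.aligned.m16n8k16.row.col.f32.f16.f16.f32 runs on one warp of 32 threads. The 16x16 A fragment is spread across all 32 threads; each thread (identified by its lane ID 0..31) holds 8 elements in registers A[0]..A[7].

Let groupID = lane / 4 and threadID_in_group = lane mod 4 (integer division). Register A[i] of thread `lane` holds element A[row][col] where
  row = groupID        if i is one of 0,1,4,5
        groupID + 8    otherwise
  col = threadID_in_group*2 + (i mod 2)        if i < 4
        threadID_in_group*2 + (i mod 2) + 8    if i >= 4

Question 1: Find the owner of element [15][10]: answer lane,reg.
29,6

r:15=>grp=7,rB=1  c:10=>cB=1,tig=1,lo=0
L=7*4+1=29  i=1*4+1*2+0=6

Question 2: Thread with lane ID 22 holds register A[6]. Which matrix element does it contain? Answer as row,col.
13,12

22: gid=5,tid=2
[6] (5+8,2*2+0+8) = (13,12)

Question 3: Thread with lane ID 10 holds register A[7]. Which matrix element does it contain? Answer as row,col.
10,13

10: gr=2,th=2
[7] (2+8,2*2+1+8) = (10,13)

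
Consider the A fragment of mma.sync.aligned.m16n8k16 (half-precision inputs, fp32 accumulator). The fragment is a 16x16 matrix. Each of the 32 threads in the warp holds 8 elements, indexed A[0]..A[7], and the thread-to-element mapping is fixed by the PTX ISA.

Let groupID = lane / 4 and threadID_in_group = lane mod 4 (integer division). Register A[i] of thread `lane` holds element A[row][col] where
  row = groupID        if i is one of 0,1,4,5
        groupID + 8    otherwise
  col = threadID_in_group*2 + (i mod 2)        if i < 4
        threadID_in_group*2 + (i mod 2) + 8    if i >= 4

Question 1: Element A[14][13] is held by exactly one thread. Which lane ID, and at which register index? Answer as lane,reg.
r=14→G=6,rhi=1  c=13→chi=1,T=2,p=1
L=6*4+2=26  i=1*4+1*2+1=7

26,7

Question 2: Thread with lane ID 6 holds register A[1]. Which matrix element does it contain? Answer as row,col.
1,5

L=6=>grp=6>>2=1, tig=6&3=2
[1]=>row 1+0=1  col 2·2+1+0=5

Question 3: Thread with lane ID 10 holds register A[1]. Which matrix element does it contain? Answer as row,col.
2,5

lane 10->10/4=2, 10 mod 4=2
i=1  r:2+0->2  c:2·2+1+0->5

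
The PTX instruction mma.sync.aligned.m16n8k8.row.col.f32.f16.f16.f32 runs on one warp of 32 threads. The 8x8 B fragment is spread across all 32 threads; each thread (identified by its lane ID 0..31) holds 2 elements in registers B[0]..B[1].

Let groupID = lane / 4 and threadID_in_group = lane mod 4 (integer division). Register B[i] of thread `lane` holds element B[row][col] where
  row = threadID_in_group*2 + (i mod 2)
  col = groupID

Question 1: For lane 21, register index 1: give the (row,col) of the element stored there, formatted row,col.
lane 21→21/4=5, 21 mod 4=1
i=1  r:2·1+1→3  c:5

3,5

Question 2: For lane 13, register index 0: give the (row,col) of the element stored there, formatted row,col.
L=13⇒gr=13>>2=3, th=13&3=1
[0]⇒row 1·2+0=2  col gr=3

2,3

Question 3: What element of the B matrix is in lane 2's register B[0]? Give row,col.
4,0

lane 2=>2/4=0, 2 mod 4=2
i=0  r:2·2+0=>4  c:0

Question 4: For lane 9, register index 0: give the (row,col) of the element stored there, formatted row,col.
9: g=2,t=1
[0] (1*2+0,2) = (2,2)

2,2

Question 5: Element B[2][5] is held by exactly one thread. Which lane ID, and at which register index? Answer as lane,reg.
c: 5->gid=5  r: 2->tid=1,i&1=0
L=5*4+1=21  i=0=0

21,0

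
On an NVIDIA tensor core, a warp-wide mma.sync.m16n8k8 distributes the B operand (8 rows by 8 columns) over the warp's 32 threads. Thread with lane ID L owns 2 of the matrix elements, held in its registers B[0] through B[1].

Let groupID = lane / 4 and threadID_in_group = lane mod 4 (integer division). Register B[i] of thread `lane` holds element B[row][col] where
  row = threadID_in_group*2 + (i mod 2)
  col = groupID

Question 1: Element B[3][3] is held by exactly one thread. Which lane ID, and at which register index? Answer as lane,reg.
c=3->g=3  r=3->t=1,b0=1
L=3*4+1=13  i=1=1

13,1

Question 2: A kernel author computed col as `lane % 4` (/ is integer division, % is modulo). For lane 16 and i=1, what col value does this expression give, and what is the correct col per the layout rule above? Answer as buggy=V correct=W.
buggy=0 correct=4

`lane % 4`[16,1]→0
L=16→G=16>>2=4, T=16&3=0
[1]→row 0·2+1=1  col G=4
col: 0 vs 4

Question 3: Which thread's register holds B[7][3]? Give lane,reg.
15,1

c: 3->gid=3  r: 7->tid=3,i&1=1
L=3*4+3=15  i=1=1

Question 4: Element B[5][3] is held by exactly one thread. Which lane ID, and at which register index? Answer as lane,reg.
14,1

c=3->g=3  r=5->t=2,b0=1
L=3*4+2=14  i=1=1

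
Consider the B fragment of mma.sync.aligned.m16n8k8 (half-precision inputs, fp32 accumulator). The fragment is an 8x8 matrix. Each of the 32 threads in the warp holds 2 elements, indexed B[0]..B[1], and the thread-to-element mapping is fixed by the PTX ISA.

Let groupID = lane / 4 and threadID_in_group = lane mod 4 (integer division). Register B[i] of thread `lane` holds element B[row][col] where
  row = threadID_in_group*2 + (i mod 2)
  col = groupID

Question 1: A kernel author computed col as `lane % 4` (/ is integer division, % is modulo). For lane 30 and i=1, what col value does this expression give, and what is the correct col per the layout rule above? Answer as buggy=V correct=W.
`lane % 4`[30,1]->2
lane 30->30/4=7, 30 mod 4=2
i=1  r:2·2+1->5  c:7
col: 2 vs 7

buggy=2 correct=7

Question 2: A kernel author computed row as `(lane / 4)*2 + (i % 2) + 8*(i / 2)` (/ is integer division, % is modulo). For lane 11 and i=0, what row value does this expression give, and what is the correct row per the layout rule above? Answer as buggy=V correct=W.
`(lane / 4)*2 + (i % 2) + 8*(i / 2)`[11,0]⇒4
lane 11: gr=2 (11/4), th=3 (11%4)
i=0: r=3*2+0=6, c=gr=2
row: 4 vs 6

buggy=4 correct=6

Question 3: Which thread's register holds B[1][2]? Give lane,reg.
c: 2->gid=2  r: 1->tid=0,i&1=1
L=2*4+0=8  i=1=1

8,1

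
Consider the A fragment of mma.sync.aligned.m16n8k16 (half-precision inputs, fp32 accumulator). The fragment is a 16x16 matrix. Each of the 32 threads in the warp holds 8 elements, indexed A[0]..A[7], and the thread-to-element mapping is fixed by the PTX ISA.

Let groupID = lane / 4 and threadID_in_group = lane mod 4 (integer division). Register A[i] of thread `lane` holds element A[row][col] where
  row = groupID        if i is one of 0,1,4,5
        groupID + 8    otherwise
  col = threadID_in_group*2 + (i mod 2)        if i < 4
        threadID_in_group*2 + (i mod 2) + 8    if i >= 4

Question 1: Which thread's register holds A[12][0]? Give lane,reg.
16,2

r: 12->gid=4,r8=1  c: 0->c8=0,tid=0,i&1=0
L=4*4+0=16  i=0*4+1*2+0=2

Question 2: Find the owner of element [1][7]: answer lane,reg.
r: 1->gid=1,r8=0  c: 7->c8=0,tid=3,i&1=1
L=1*4+3=7  i=0*4+0*2+1=1

7,1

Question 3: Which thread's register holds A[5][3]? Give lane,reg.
21,1

r=5->g=5,rb=0  c=3->cb=0,t=1,b0=1
L=5*4+1=21  i=0*4+0*2+1=1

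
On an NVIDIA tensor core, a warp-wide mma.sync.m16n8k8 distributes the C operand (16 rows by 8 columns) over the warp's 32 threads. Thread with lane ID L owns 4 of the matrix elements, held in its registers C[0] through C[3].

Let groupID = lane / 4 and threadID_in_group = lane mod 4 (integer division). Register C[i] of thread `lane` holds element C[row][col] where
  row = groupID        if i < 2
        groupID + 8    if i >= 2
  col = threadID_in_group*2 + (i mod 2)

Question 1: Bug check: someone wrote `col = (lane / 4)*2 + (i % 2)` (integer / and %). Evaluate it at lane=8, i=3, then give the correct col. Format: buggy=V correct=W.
buggy=5 correct=1

`(lane / 4)*2 + (i % 2)`[8,3]=>5
lane 8=>8/4=2, 8 mod 4=0
i=3  r:2+8=>10  c:2·0+1=>1
col: 5 vs 1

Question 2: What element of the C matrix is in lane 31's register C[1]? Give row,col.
7,7

L=31->g=31>>2=7, t=31&3=3
[1]->row 7+0=7  col 3·2+1=7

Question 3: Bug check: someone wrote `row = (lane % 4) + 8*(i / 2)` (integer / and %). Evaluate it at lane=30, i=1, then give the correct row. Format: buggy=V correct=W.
buggy=2 correct=7

`(lane % 4) + 8*(i / 2)`[30,1]->2
L=30->g=30>>2=7, t=30&3=2
[1]->row 7+0=7  col 2·2+1=5
row: 2 vs 7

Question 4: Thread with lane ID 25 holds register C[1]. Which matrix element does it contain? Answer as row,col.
6,3

L=25->g=25>>2=6, t=25&3=1
[1]->row 6+0=6  col 1·2+1=3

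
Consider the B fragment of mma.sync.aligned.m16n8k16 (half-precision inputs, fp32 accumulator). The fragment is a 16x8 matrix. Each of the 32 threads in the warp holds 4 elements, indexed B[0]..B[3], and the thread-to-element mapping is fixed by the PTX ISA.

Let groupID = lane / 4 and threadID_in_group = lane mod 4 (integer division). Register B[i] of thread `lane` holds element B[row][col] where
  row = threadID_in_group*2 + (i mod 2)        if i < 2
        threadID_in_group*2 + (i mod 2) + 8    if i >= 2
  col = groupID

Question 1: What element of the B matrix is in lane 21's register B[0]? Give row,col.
21: g=5,t=1
[0] (1*2+0+0,5) = (2,5)

2,5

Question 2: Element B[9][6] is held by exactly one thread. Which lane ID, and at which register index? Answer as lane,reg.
24,3

c=6⇒gr=6  r=9⇒Rb=1,th=0,odd=1
L=6*4+0=24  i=1*2+1=3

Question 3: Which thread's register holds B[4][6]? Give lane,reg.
26,0

c=6⇒gr=6  r=4⇒Rb=0,th=2,odd=0
L=6*4+2=26  i=0*2+0=0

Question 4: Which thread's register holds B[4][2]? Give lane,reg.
c: 2->gid=2  r: 4->r8=0,tid=2,i&1=0
L=2*4+2=10  i=0*2+0=0

10,0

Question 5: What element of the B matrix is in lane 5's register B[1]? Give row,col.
3,1

lane 5: gid=1 (5/4), tid=1 (5%4)
i=1: r=1*2+1+0=3, c=gid=1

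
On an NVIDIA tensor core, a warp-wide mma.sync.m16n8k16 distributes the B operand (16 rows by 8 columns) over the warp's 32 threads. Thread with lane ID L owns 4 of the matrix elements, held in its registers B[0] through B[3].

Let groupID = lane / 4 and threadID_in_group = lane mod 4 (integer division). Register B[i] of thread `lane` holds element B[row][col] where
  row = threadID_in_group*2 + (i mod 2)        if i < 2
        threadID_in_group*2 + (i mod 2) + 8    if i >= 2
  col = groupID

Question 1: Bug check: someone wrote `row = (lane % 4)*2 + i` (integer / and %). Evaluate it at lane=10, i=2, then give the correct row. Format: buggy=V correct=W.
`(lane % 4)*2 + i`[10,2]->6
lane 10: gid=2 (10/4), tid=2 (10%4)
i=2: r=2*2+0+8=12, c=gid=2
row: 6 vs 12

buggy=6 correct=12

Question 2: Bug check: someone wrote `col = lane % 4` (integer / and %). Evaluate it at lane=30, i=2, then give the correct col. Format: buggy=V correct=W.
`lane % 4`[30,2]->2
30: gid=7,tid=2
[2] (2*2+0+8,7) = (12,7)
col: 2 vs 7

buggy=2 correct=7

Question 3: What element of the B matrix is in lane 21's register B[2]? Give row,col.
10,5

lane 21: grp=5 (21/4), tig=1 (21%4)
i=2: r=1*2+0+8=10, c=grp=5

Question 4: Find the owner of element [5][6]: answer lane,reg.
26,1

c:6=>grp=6  r:5=>rB=0,tig=2,lo=1
L=6*4+2=26  i=0*2+1=1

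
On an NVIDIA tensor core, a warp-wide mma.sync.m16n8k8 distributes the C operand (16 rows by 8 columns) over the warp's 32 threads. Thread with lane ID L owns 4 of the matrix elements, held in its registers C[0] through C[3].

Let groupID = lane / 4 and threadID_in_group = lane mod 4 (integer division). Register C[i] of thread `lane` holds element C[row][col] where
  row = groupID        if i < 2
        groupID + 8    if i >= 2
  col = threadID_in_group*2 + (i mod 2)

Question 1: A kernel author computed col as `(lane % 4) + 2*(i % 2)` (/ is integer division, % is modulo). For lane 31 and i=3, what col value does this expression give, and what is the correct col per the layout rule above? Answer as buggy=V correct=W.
buggy=5 correct=7

`(lane % 4) + 2*(i % 2)`[31,3]->5
lane 31: gid=7 (31/4), tid=3 (31%4)
i=3: r=7+8=15, c=3*2+1=7
col: 5 vs 7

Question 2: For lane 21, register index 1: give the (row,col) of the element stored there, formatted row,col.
21: gid=5,tid=1
[1] (5+0,1*2+1) = (5,3)

5,3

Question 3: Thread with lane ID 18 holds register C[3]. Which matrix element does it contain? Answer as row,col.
12,5

L=18⇒gr=18>>2=4, th=18&3=2
[3]⇒row 4+8=12  col 2·2+1=5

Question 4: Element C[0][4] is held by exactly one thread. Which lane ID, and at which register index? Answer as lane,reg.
r: 0->gid=0,r8=0  c: 4->tid=2,i&1=0
L=0*4+2=2  i=0*2+0=0

2,0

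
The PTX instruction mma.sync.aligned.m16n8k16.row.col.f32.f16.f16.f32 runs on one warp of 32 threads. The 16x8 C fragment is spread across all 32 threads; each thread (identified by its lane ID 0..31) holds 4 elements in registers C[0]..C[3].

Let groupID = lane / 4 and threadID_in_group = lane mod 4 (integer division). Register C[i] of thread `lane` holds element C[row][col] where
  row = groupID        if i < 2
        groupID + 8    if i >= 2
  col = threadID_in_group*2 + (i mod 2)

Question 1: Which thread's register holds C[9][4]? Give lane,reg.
r:9=>grp=1,rB=1  c:4=>tig=2,lo=0
L=1*4+2=6  i=1*2+0=2

6,2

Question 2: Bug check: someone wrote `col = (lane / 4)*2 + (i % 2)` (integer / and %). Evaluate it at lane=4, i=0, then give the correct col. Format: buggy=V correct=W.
buggy=2 correct=0

`(lane / 4)*2 + (i % 2)`[4,0]->2
L=4->g=4>>2=1, t=4&3=0
[0]->row 1+0=1  col 0·2+0=0
col: 2 vs 0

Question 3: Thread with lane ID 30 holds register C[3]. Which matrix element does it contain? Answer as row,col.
15,5

lane 30: G=7 (30/4), T=2 (30%4)
i=3: r=7+8=15, c=2*2+1=5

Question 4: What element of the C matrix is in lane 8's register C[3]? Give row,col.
10,1

lane 8⇒8/4=2, 8 mod 4=0
i=3  r:2+8⇒10  c:2·0+1⇒1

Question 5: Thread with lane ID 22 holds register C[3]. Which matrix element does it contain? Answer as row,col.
lane 22→22/4=5, 22 mod 4=2
i=3  r:5+8→13  c:2·2+1→5

13,5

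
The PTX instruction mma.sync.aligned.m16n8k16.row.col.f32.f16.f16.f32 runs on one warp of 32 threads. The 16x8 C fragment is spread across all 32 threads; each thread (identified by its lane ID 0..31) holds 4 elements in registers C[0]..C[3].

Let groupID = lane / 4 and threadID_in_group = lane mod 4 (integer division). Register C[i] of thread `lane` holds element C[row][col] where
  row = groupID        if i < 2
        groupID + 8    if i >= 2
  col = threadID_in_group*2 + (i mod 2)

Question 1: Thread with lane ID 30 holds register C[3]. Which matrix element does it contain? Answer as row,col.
30: gid=7,tid=2
[3] (7+8,2*2+1) = (15,5)

15,5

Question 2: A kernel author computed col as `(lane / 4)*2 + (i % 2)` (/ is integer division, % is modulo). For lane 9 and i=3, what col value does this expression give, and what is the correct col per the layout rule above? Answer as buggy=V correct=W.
`(lane / 4)*2 + (i % 2)`[9,3]->5
L=9->gid=9>>2=2, tid=9&3=1
[3]->row 2+8=10  col 1·2+1=3
col: 5 vs 3

buggy=5 correct=3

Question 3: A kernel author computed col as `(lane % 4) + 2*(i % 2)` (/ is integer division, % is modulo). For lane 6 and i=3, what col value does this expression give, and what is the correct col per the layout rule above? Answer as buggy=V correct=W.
buggy=4 correct=5

`(lane % 4) + 2*(i % 2)`[6,3]->4
L=6->g=6>>2=1, t=6&3=2
[3]->row 1+8=9  col 2·2+1=5
col: 4 vs 5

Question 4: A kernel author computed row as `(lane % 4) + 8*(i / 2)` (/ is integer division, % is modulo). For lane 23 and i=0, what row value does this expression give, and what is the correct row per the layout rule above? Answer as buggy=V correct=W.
buggy=3 correct=5

`(lane % 4) + 8*(i / 2)`[23,0]⇒3
lane 23⇒23/4=5, 23 mod 4=3
i=0  r:5+0⇒5  c:2·3+0⇒6
row: 3 vs 5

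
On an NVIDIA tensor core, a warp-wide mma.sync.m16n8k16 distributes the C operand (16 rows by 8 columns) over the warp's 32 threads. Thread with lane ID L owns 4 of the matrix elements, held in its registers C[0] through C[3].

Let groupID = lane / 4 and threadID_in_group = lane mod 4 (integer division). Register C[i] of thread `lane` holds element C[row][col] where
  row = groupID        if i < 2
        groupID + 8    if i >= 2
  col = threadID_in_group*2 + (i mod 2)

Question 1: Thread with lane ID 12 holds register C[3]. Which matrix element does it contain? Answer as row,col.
11,1

12: G=3,T=0
[3] (3+8,0*2+1) = (11,1)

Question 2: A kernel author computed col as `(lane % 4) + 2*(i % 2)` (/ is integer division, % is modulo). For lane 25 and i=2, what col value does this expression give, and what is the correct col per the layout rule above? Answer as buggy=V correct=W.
buggy=1 correct=2

`(lane % 4) + 2*(i % 2)`[25,2]→1
lane 25→25/4=6, 25 mod 4=1
i=2  r:6+8→14  c:2·1+0→2
col: 1 vs 2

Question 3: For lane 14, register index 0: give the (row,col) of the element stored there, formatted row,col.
3,4

lane 14→14/4=3, 14 mod 4=2
i=0  r:3+0→3  c:2·2+0→4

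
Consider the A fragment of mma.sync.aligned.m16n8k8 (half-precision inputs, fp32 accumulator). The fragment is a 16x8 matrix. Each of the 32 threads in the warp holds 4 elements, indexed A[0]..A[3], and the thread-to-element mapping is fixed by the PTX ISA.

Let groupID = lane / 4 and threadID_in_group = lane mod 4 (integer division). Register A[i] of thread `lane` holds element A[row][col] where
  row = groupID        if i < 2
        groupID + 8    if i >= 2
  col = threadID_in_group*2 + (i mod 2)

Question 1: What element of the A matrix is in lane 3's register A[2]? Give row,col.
8,6

L=3=>grp=3>>2=0, tig=3&3=3
[2]=>row 0+8=8  col 3·2+0=6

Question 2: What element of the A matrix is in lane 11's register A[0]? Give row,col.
lane 11=>11/4=2, 11 mod 4=3
i=0  r:2+0=>2  c:2·3+0=>6

2,6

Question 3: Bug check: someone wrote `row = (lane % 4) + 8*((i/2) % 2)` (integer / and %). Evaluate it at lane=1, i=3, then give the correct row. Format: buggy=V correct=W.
buggy=9 correct=8

`(lane % 4) + 8*((i/2) % 2)`[1,3]->9
1: g=0,t=1
[3] (0+8,1*2+1) = (8,3)
row: 9 vs 8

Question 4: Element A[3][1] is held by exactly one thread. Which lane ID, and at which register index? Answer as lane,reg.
12,1

r: 3->gid=3,r8=0  c: 1->tid=0,i&1=1
L=3*4+0=12  i=0*2+1=1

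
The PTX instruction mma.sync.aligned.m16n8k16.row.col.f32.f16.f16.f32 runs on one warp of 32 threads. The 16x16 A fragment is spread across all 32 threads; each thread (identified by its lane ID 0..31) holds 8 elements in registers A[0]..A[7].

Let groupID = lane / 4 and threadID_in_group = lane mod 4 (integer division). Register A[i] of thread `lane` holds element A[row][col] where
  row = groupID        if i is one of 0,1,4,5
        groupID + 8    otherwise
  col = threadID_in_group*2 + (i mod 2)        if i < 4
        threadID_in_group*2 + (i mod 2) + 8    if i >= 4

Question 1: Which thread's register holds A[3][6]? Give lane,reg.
15,0

r=3⇒gr=3,Rb=0  c=6⇒Cb=0,th=3,odd=0
L=3*4+3=15  i=0*4+0*2+0=0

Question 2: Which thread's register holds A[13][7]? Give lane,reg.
r=13→G=5,rhi=1  c=7→chi=0,T=3,p=1
L=5*4+3=23  i=0*4+1*2+1=3

23,3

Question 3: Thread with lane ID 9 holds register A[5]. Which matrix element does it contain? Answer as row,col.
9: G=2,T=1
[5] (2+0,1*2+1+8) = (2,11)

2,11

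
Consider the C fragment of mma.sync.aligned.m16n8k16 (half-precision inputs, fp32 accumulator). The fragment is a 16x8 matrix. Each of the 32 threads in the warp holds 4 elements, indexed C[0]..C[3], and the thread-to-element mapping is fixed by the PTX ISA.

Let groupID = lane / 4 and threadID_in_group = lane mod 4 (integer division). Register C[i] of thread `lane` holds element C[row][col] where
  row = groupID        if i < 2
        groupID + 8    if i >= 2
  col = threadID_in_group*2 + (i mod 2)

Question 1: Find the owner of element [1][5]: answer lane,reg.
6,1

r=1->g=1,rb=0  c=5->t=2,b0=1
L=1*4+2=6  i=0*2+1=1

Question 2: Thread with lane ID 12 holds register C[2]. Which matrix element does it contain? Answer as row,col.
lane 12: g=3 (12/4), t=0 (12%4)
i=2: r=3+8=11, c=0*2+0=0

11,0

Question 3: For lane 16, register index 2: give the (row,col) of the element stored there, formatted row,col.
12,0

L=16=>grp=16>>2=4, tig=16&3=0
[2]=>row 4+8=12  col 0·2+0=0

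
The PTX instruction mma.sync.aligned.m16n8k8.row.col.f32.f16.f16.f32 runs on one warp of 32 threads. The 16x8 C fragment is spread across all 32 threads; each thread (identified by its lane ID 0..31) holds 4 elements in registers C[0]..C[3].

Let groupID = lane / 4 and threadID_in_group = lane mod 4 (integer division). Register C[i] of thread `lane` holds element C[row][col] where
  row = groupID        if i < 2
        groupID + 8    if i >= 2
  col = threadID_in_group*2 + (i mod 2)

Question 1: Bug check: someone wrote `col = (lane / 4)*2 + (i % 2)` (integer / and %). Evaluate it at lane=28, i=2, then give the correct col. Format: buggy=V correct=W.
buggy=14 correct=0

`(lane / 4)*2 + (i % 2)`[28,2]->14
lane 28: g=7 (28/4), t=0 (28%4)
i=2: r=7+8=15, c=0*2+0=0
col: 14 vs 0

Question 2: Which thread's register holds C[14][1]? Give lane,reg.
r:14=>grp=6,rB=1  c:1=>tig=0,lo=1
L=6*4+0=24  i=1*2+1=3

24,3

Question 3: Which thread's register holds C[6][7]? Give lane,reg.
r=6->g=6,rb=0  c=7->t=3,b0=1
L=6*4+3=27  i=0*2+1=1

27,1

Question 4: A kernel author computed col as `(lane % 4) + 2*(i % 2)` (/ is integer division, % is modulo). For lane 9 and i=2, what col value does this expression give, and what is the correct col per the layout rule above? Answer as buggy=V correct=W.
buggy=1 correct=2

`(lane % 4) + 2*(i % 2)`[9,2]->1
L=9->gid=9>>2=2, tid=9&3=1
[2]->row 2+8=10  col 1·2+0=2
col: 1 vs 2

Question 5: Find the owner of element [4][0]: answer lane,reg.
r=4->g=4,rb=0  c=0->t=0,b0=0
L=4*4+0=16  i=0*2+0=0

16,0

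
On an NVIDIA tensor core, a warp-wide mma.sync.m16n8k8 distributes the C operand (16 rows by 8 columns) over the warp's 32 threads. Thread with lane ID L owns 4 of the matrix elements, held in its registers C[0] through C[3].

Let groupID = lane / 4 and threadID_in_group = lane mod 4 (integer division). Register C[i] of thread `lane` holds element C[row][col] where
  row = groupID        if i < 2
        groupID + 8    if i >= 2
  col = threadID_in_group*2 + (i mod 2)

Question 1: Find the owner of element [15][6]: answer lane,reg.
r=15⇒gr=7,Rb=1  c=6⇒th=3,odd=0
L=7*4+3=31  i=1*2+0=2

31,2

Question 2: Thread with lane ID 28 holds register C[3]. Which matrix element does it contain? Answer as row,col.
lane 28->28/4=7, 28 mod 4=0
i=3  r:7+8->15  c:2·0+1->1

15,1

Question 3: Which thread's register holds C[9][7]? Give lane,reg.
7,3

r: 9->gid=1,r8=1  c: 7->tid=3,i&1=1
L=1*4+3=7  i=1*2+1=3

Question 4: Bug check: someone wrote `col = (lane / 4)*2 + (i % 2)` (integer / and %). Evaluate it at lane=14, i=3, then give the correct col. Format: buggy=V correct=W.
`(lane / 4)*2 + (i % 2)`[14,3]⇒7
L=14⇒gr=14>>2=3, th=14&3=2
[3]⇒row 3+8=11  col 2·2+1=5
col: 7 vs 5

buggy=7 correct=5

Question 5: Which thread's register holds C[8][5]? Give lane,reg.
2,3

r=8->g=0,rb=1  c=5->t=2,b0=1
L=0*4+2=2  i=1*2+1=3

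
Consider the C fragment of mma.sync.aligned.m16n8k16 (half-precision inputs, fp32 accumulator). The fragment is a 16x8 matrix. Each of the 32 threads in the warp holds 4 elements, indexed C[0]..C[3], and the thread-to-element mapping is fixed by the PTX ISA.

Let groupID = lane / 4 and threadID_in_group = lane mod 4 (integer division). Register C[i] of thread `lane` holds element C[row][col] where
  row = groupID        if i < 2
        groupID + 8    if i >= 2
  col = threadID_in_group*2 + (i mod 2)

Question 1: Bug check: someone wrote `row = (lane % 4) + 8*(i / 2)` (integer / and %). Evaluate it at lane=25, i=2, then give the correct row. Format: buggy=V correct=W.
`(lane % 4) + 8*(i / 2)`[25,2]->9
L=25->gid=25>>2=6, tid=25&3=1
[2]->row 6+8=14  col 1·2+0=2
row: 9 vs 14

buggy=9 correct=14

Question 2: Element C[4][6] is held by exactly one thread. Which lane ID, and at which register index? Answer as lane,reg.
r=4->g=4,rb=0  c=6->t=3,b0=0
L=4*4+3=19  i=0*2+0=0

19,0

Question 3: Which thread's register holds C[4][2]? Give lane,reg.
17,0

r:4=>grp=4,rB=0  c:2=>tig=1,lo=0
L=4*4+1=17  i=0*2+0=0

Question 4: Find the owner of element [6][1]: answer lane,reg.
24,1

r=6⇒gr=6,Rb=0  c=1⇒th=0,odd=1
L=6*4+0=24  i=0*2+1=1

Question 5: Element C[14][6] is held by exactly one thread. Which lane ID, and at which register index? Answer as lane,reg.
27,2

r:14=>grp=6,rB=1  c:6=>tig=3,lo=0
L=6*4+3=27  i=1*2+0=2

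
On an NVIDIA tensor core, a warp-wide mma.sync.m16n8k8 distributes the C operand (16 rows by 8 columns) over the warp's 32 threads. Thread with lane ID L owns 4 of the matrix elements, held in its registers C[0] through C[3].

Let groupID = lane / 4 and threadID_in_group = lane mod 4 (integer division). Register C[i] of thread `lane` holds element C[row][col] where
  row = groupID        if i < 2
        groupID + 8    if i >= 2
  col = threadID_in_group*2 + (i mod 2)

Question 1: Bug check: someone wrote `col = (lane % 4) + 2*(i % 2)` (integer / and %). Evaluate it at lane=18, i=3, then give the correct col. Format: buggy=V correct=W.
`(lane % 4) + 2*(i % 2)`[18,3]=>4
L=18=>grp=18>>2=4, tig=18&3=2
[3]=>row 4+8=12  col 2·2+1=5
col: 4 vs 5

buggy=4 correct=5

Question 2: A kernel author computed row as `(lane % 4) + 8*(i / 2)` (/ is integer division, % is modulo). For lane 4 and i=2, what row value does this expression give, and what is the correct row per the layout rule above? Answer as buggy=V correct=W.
buggy=8 correct=9

`(lane % 4) + 8*(i / 2)`[4,2]->8
L=4->gid=4>>2=1, tid=4&3=0
[2]->row 1+8=9  col 0·2+0=0
row: 8 vs 9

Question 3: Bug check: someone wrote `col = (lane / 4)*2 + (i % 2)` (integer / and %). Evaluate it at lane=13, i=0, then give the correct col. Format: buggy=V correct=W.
`(lane / 4)*2 + (i % 2)`[13,0]->6
lane 13: g=3 (13/4), t=1 (13%4)
i=0: r=3+0=3, c=1*2+0=2
col: 6 vs 2

buggy=6 correct=2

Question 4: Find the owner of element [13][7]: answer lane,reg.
r=13→G=5,rhi=1  c=7→T=3,p=1
L=5*4+3=23  i=1*2+1=3

23,3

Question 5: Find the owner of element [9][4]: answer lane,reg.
6,2

r=9→G=1,rhi=1  c=4→T=2,p=0
L=1*4+2=6  i=1*2+0=2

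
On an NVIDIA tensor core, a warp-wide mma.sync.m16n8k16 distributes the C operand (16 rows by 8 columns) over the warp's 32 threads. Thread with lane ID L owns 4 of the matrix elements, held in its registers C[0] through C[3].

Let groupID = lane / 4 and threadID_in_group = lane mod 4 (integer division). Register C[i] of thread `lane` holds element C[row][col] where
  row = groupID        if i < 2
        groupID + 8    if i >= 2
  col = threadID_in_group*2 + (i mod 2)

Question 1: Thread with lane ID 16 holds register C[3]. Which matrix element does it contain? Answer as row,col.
12,1

lane 16: G=4 (16/4), T=0 (16%4)
i=3: r=4+8=12, c=0*2+1=1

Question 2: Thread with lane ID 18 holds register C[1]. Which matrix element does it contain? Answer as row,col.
lane 18→18/4=4, 18 mod 4=2
i=1  r:4+0→4  c:2·2+1→5

4,5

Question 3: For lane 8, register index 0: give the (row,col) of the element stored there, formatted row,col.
lane 8: grp=2 (8/4), tig=0 (8%4)
i=0: r=2+0=2, c=0*2+0=0

2,0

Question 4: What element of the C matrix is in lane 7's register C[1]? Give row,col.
lane 7: grp=1 (7/4), tig=3 (7%4)
i=1: r=1+0=1, c=3*2+1=7

1,7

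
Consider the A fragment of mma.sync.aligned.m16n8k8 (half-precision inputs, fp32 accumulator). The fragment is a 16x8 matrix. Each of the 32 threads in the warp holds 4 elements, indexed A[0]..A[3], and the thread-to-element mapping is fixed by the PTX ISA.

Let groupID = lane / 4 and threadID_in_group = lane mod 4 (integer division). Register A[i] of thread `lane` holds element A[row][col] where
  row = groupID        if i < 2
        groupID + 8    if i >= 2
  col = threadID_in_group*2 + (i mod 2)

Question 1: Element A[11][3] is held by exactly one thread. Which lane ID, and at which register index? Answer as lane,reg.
r=11→G=3,rhi=1  c=3→T=1,p=1
L=3*4+1=13  i=1*2+1=3

13,3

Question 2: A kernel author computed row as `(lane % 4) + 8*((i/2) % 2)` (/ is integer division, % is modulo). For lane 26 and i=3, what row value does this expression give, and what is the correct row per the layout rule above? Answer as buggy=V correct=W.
buggy=10 correct=14

`(lane % 4) + 8*((i/2) % 2)`[26,3]→10
lane 26: G=6 (26/4), T=2 (26%4)
i=3: r=6+8=14, c=2*2+1=5
row: 10 vs 14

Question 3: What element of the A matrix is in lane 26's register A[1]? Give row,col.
6,5

26: gid=6,tid=2
[1] (6+0,2*2+1) = (6,5)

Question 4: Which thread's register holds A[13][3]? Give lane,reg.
21,3

r=13->g=5,rb=1  c=3->t=1,b0=1
L=5*4+1=21  i=1*2+1=3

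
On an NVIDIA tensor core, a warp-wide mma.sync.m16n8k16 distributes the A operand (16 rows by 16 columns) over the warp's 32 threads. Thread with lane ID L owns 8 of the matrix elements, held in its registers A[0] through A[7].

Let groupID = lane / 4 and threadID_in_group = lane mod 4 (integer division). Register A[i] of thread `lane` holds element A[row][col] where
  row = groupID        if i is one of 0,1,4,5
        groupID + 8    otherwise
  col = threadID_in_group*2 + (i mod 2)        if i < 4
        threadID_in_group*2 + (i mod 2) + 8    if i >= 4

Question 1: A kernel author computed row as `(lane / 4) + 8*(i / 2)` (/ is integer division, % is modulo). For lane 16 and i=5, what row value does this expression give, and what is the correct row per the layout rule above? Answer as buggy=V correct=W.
buggy=20 correct=4

`(lane / 4) + 8*(i / 2)`[16,5]->20
lane 16->16/4=4, 16 mod 4=0
i=5  r:4+0->4  c:2·0+1+8->9
row: 20 vs 4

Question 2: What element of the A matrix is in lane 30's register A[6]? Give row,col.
15,12

lane 30: grp=7 (30/4), tig=2 (30%4)
i=6: r=7+8=15, c=2*2+0+8=12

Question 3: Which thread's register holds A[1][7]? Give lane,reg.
r:1=>grp=1,rB=0  c:7=>cB=0,tig=3,lo=1
L=1*4+3=7  i=0*4+0*2+1=1

7,1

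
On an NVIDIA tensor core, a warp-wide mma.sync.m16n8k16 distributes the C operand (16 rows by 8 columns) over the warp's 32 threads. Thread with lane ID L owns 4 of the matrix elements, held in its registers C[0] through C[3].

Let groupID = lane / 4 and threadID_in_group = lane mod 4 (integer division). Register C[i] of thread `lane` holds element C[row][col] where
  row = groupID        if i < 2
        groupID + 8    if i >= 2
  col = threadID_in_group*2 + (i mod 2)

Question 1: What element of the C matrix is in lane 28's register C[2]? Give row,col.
28: grp=7,tig=0
[2] (7+8,0*2+0) = (15,0)

15,0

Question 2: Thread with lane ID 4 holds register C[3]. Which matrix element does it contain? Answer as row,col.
lane 4=>4/4=1, 4 mod 4=0
i=3  r:1+8=>9  c:2·0+1=>1

9,1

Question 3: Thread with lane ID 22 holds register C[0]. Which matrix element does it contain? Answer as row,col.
L=22→G=22>>2=5, T=22&3=2
[0]→row 5+0=5  col 2·2+0=4

5,4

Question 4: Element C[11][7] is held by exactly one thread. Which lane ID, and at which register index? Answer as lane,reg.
r:11=>grp=3,rB=1  c:7=>tig=3,lo=1
L=3*4+3=15  i=1*2+1=3

15,3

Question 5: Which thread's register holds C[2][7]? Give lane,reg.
r=2⇒gr=2,Rb=0  c=7⇒th=3,odd=1
L=2*4+3=11  i=0*2+1=1

11,1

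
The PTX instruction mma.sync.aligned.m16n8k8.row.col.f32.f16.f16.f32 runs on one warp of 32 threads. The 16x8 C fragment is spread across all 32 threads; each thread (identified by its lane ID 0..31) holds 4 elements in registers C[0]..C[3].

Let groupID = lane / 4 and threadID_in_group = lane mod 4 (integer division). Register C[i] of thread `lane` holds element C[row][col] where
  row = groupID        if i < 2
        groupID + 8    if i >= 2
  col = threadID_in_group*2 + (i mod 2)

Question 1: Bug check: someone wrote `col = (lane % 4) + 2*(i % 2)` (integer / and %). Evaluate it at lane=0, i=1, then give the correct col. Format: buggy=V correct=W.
`(lane % 4) + 2*(i % 2)`[0,1]→2
lane 0→0/4=0, 0 mod 4=0
i=1  r:0+0→0  c:2·0+1→1
col: 2 vs 1

buggy=2 correct=1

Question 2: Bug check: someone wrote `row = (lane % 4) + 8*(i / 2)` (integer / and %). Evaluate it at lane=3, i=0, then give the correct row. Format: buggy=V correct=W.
`(lane % 4) + 8*(i / 2)`[3,0]->3
lane 3: g=0 (3/4), t=3 (3%4)
i=0: r=0+0=0, c=3*2+0=6
row: 3 vs 0

buggy=3 correct=0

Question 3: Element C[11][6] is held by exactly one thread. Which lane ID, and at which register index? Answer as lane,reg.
15,2

r:11=>grp=3,rB=1  c:6=>tig=3,lo=0
L=3*4+3=15  i=1*2+0=2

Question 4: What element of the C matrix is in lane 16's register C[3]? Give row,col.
12,1

16: grp=4,tig=0
[3] (4+8,0*2+1) = (12,1)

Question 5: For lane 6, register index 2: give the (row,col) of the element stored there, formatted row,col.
9,4

lane 6->6/4=1, 6 mod 4=2
i=2  r:1+8->9  c:2·2+0->4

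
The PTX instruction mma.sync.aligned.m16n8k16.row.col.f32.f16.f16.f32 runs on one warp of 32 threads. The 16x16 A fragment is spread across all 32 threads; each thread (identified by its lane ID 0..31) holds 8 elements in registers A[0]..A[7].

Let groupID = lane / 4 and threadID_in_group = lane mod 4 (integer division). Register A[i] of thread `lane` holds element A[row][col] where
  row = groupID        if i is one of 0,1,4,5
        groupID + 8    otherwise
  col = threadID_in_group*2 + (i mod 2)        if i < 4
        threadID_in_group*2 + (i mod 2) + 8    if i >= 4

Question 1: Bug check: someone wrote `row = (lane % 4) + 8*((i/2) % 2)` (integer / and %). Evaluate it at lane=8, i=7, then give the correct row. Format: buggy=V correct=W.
buggy=8 correct=10

`(lane % 4) + 8*((i/2) % 2)`[8,7]->8
L=8->g=8>>2=2, t=8&3=0
[7]->row 2+8=10  col 0·2+1+8=9
row: 8 vs 10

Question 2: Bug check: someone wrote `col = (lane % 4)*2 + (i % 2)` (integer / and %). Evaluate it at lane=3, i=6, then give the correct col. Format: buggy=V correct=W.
`(lane % 4)*2 + (i % 2)`[3,6]->6
lane 3->3/4=0, 3 mod 4=3
i=6  r:0+8->8  c:2·3+0+8->14
col: 6 vs 14

buggy=6 correct=14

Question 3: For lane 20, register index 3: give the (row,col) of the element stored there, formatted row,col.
lane 20->20/4=5, 20 mod 4=0
i=3  r:5+8->13  c:2·0+1+0->1

13,1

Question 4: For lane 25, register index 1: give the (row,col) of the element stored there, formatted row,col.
6,3

25: grp=6,tig=1
[1] (6+0,1*2+1+0) = (6,3)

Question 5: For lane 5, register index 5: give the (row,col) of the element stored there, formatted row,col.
lane 5->5/4=1, 5 mod 4=1
i=5  r:1+0->1  c:2·1+1+8->11

1,11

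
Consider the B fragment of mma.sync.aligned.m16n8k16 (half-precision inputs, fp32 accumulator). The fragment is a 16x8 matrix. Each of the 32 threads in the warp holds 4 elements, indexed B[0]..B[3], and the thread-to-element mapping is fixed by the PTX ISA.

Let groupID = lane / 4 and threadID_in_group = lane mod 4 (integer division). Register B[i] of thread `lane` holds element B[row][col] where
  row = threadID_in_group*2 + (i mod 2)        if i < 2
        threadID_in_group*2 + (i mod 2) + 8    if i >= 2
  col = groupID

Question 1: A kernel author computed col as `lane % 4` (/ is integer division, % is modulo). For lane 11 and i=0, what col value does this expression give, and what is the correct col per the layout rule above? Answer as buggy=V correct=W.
`lane % 4`[11,0]->3
lane 11->11/4=2, 11 mod 4=3
i=0  r:2·3+0+0->6  c:2
col: 3 vs 2

buggy=3 correct=2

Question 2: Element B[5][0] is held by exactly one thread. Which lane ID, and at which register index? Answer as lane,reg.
c: 0->gid=0  r: 5->r8=0,tid=2,i&1=1
L=0*4+2=2  i=0*2+1=1

2,1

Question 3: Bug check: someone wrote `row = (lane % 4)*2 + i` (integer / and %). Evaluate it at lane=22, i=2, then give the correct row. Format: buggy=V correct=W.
`(lane % 4)*2 + i`[22,2]⇒6
22: gr=5,th=2
[2] (2*2+0+8,5) = (12,5)
row: 6 vs 12

buggy=6 correct=12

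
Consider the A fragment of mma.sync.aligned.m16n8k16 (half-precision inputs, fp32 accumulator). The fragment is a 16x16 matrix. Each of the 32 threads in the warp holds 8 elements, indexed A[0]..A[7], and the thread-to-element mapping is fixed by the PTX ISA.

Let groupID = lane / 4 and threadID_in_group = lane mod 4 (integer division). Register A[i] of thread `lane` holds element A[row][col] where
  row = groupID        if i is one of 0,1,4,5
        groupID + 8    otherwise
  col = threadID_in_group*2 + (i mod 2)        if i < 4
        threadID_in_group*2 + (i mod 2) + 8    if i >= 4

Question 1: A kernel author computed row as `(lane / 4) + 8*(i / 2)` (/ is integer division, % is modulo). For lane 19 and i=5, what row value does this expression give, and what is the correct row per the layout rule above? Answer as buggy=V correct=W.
`(lane / 4) + 8*(i / 2)`[19,5]⇒20
19: gr=4,th=3
[5] (4+0,3*2+1+8) = (4,15)
row: 20 vs 4

buggy=20 correct=4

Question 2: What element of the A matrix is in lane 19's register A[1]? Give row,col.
4,7

19: G=4,T=3
[1] (4+0,3*2+1+0) = (4,7)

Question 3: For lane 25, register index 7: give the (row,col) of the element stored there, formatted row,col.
L=25->gid=25>>2=6, tid=25&3=1
[7]->row 6+8=14  col 1·2+1+8=11

14,11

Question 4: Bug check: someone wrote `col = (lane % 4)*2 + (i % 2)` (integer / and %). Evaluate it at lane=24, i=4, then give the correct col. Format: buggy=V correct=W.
buggy=0 correct=8

`(lane % 4)*2 + (i % 2)`[24,4]->0
24: g=6,t=0
[4] (6+0,0*2+0+8) = (6,8)
col: 0 vs 8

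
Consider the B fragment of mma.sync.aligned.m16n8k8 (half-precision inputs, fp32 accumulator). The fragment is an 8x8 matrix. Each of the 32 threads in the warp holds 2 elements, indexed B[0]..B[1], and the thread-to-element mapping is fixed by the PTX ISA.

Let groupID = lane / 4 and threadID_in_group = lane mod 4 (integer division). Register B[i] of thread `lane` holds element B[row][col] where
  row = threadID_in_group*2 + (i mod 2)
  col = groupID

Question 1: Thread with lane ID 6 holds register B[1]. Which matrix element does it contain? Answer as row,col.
5,1

lane 6: gr=1 (6/4), th=2 (6%4)
i=1: r=2*2+1=5, c=gr=1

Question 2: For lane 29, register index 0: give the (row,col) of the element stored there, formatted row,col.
2,7

lane 29->29/4=7, 29 mod 4=1
i=0  r:2·1+0->2  c:7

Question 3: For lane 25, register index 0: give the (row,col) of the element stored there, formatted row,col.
2,6

25: gr=6,th=1
[0] (1*2+0,6) = (2,6)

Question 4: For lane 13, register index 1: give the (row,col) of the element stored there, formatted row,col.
13: gid=3,tid=1
[1] (1*2+1,3) = (3,3)

3,3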